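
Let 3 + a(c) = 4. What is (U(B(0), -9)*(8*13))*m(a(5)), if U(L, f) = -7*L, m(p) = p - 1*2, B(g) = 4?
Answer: 2912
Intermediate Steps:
a(c) = 1 (a(c) = -3 + 4 = 1)
m(p) = -2 + p (m(p) = p - 2 = -2 + p)
(U(B(0), -9)*(8*13))*m(a(5)) = ((-7*4)*(8*13))*(-2 + 1) = -28*104*(-1) = -2912*(-1) = 2912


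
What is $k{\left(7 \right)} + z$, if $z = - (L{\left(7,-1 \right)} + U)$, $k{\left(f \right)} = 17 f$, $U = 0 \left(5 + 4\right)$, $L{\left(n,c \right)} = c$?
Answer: $120$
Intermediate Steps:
$U = 0$ ($U = 0 \cdot 9 = 0$)
$z = 1$ ($z = - (-1 + 0) = \left(-1\right) \left(-1\right) = 1$)
$k{\left(7 \right)} + z = 17 \cdot 7 + 1 = 119 + 1 = 120$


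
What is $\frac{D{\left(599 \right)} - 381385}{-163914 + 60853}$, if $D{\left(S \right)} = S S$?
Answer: $\frac{22584}{103061} \approx 0.21913$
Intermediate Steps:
$D{\left(S \right)} = S^{2}$
$\frac{D{\left(599 \right)} - 381385}{-163914 + 60853} = \frac{599^{2} - 381385}{-163914 + 60853} = \frac{358801 - 381385}{-103061} = \left(-22584\right) \left(- \frac{1}{103061}\right) = \frac{22584}{103061}$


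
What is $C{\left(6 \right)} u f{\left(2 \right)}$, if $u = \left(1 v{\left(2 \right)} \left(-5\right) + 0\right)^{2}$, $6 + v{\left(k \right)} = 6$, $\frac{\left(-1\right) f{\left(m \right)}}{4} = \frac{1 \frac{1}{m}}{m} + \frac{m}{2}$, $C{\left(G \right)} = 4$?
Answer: $0$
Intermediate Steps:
$f{\left(m \right)} = - \frac{4}{m^{2}} - 2 m$ ($f{\left(m \right)} = - 4 \left(\frac{1 \frac{1}{m}}{m} + \frac{m}{2}\right) = - 4 \left(\frac{1}{m m} + m \frac{1}{2}\right) = - 4 \left(\frac{1}{m^{2}} + \frac{m}{2}\right) = - \frac{4}{m^{2}} - 2 m$)
$v{\left(k \right)} = 0$ ($v{\left(k \right)} = -6 + 6 = 0$)
$u = 0$ ($u = \left(1 \cdot 0 \left(-5\right) + 0\right)^{2} = \left(0 \left(-5\right) + 0\right)^{2} = \left(0 + 0\right)^{2} = 0^{2} = 0$)
$C{\left(6 \right)} u f{\left(2 \right)} = 4 \cdot 0 \left(- \frac{4}{4} - 4\right) = 0 \left(\left(-4\right) \frac{1}{4} - 4\right) = 0 \left(-1 - 4\right) = 0 \left(-5\right) = 0$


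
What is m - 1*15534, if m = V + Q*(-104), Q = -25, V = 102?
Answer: -12832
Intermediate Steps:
m = 2702 (m = 102 - 25*(-104) = 102 + 2600 = 2702)
m - 1*15534 = 2702 - 1*15534 = 2702 - 15534 = -12832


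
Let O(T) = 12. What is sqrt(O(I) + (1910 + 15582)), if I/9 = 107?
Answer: 4*sqrt(1094) ≈ 132.30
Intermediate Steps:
I = 963 (I = 9*107 = 963)
sqrt(O(I) + (1910 + 15582)) = sqrt(12 + (1910 + 15582)) = sqrt(12 + 17492) = sqrt(17504) = 4*sqrt(1094)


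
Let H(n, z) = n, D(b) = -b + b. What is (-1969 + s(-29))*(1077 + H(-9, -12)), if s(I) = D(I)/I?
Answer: -2102892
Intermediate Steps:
D(b) = 0
s(I) = 0 (s(I) = 0/I = 0)
(-1969 + s(-29))*(1077 + H(-9, -12)) = (-1969 + 0)*(1077 - 9) = -1969*1068 = -2102892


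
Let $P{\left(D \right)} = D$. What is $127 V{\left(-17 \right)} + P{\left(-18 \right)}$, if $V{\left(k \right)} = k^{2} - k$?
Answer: $38844$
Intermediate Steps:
$127 V{\left(-17 \right)} + P{\left(-18 \right)} = 127 \left(- 17 \left(-1 - 17\right)\right) - 18 = 127 \left(\left(-17\right) \left(-18\right)\right) - 18 = 127 \cdot 306 - 18 = 38862 - 18 = 38844$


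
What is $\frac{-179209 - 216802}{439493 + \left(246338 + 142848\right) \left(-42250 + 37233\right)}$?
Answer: $\frac{396011}{1952106669} \approx 0.00020286$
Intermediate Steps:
$\frac{-179209 - 216802}{439493 + \left(246338 + 142848\right) \left(-42250 + 37233\right)} = - \frac{396011}{439493 + 389186 \left(-5017\right)} = - \frac{396011}{439493 - 1952546162} = - \frac{396011}{-1952106669} = \left(-396011\right) \left(- \frac{1}{1952106669}\right) = \frac{396011}{1952106669}$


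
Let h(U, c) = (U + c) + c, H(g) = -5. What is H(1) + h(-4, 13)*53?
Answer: 1161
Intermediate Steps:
h(U, c) = U + 2*c
H(1) + h(-4, 13)*53 = -5 + (-4 + 2*13)*53 = -5 + (-4 + 26)*53 = -5 + 22*53 = -5 + 1166 = 1161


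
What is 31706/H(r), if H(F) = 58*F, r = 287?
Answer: 15853/8323 ≈ 1.9047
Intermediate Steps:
31706/H(r) = 31706/((58*287)) = 31706/16646 = 31706*(1/16646) = 15853/8323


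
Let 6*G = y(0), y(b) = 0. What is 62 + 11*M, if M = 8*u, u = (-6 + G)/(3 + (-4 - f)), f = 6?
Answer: 962/7 ≈ 137.43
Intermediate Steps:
G = 0 (G = (⅙)*0 = 0)
u = 6/7 (u = (-6 + 0)/(3 + (-4 - 1*6)) = -6/(3 + (-4 - 6)) = -6/(3 - 10) = -6/(-7) = -6*(-⅐) = 6/7 ≈ 0.85714)
M = 48/7 (M = 8*(6/7) = 48/7 ≈ 6.8571)
62 + 11*M = 62 + 11*(48/7) = 62 + 528/7 = 962/7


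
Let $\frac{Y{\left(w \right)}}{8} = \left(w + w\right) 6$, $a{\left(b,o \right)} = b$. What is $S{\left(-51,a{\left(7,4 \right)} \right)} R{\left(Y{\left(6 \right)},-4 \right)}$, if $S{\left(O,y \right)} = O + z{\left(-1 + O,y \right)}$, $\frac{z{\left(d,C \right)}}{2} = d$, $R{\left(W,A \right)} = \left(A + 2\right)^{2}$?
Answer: $-620$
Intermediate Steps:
$Y{\left(w \right)} = 96 w$ ($Y{\left(w \right)} = 8 \left(w + w\right) 6 = 8 \cdot 2 w 6 = 8 \cdot 12 w = 96 w$)
$R{\left(W,A \right)} = \left(2 + A\right)^{2}$
$z{\left(d,C \right)} = 2 d$
$S{\left(O,y \right)} = -2 + 3 O$ ($S{\left(O,y \right)} = O + 2 \left(-1 + O\right) = O + \left(-2 + 2 O\right) = -2 + 3 O$)
$S{\left(-51,a{\left(7,4 \right)} \right)} R{\left(Y{\left(6 \right)},-4 \right)} = \left(-2 + 3 \left(-51\right)\right) \left(2 - 4\right)^{2} = \left(-2 - 153\right) \left(-2\right)^{2} = \left(-155\right) 4 = -620$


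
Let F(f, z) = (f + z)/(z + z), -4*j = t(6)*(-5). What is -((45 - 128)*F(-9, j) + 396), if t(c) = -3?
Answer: -2549/10 ≈ -254.90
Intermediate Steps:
j = -15/4 (j = -(-3)*(-5)/4 = -¼*15 = -15/4 ≈ -3.7500)
F(f, z) = (f + z)/(2*z) (F(f, z) = (f + z)/((2*z)) = (f + z)*(1/(2*z)) = (f + z)/(2*z))
-((45 - 128)*F(-9, j) + 396) = -((45 - 128)*((-9 - 15/4)/(2*(-15/4))) + 396) = -(-83*(-4)*(-51)/(2*15*4) + 396) = -(-83*17/10 + 396) = -(-1411/10 + 396) = -1*2549/10 = -2549/10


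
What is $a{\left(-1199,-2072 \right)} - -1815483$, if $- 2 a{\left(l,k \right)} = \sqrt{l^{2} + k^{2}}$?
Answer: $1815483 - \frac{\sqrt{5730785}}{2} \approx 1.8143 \cdot 10^{6}$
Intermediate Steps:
$a{\left(l,k \right)} = - \frac{\sqrt{k^{2} + l^{2}}}{2}$ ($a{\left(l,k \right)} = - \frac{\sqrt{l^{2} + k^{2}}}{2} = - \frac{\sqrt{k^{2} + l^{2}}}{2}$)
$a{\left(-1199,-2072 \right)} - -1815483 = - \frac{\sqrt{\left(-2072\right)^{2} + \left(-1199\right)^{2}}}{2} - -1815483 = - \frac{\sqrt{4293184 + 1437601}}{2} + 1815483 = - \frac{\sqrt{5730785}}{2} + 1815483 = 1815483 - \frac{\sqrt{5730785}}{2}$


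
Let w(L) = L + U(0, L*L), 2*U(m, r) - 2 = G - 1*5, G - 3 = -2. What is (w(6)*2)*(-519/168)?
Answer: -865/28 ≈ -30.893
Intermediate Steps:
G = 1 (G = 3 - 2 = 1)
U(m, r) = -1 (U(m, r) = 1 + (1 - 1*5)/2 = 1 + (1 - 5)/2 = 1 + (1/2)*(-4) = 1 - 2 = -1)
w(L) = -1 + L (w(L) = L - 1 = -1 + L)
(w(6)*2)*(-519/168) = ((-1 + 6)*2)*(-519/168) = (5*2)*(-519*1/168) = 10*(-173/56) = -865/28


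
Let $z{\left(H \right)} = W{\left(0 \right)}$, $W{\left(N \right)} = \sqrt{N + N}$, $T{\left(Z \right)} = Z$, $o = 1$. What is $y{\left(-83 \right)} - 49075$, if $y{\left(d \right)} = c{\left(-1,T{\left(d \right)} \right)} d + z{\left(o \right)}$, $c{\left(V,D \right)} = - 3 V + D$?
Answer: $-42435$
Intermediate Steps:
$W{\left(N \right)} = \sqrt{2} \sqrt{N}$ ($W{\left(N \right)} = \sqrt{2 N} = \sqrt{2} \sqrt{N}$)
$c{\left(V,D \right)} = D - 3 V$
$z{\left(H \right)} = 0$ ($z{\left(H \right)} = \sqrt{2} \sqrt{0} = \sqrt{2} \cdot 0 = 0$)
$y{\left(d \right)} = d \left(3 + d\right)$ ($y{\left(d \right)} = \left(d - -3\right) d + 0 = \left(d + 3\right) d + 0 = \left(3 + d\right) d + 0 = d \left(3 + d\right) + 0 = d \left(3 + d\right)$)
$y{\left(-83 \right)} - 49075 = - 83 \left(3 - 83\right) - 49075 = \left(-83\right) \left(-80\right) - 49075 = 6640 - 49075 = -42435$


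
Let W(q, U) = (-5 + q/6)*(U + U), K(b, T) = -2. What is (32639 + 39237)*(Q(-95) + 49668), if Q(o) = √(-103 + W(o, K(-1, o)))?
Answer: 3569937168 + 71876*I*√177/3 ≈ 3.5699e+9 + 3.1875e+5*I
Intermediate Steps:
W(q, U) = 2*U*(-5 + q/6) (W(q, U) = (-5 + q*(⅙))*(2*U) = (-5 + q/6)*(2*U) = 2*U*(-5 + q/6))
Q(o) = √(-83 - 2*o/3) (Q(o) = √(-103 + (⅓)*(-2)*(-30 + o)) = √(-103 + (20 - 2*o/3)) = √(-83 - 2*o/3))
(32639 + 39237)*(Q(-95) + 49668) = (32639 + 39237)*(√(-747 - 6*(-95))/3 + 49668) = 71876*(√(-747 + 570)/3 + 49668) = 71876*(√(-177)/3 + 49668) = 71876*((I*√177)/3 + 49668) = 71876*(I*√177/3 + 49668) = 71876*(49668 + I*√177/3) = 3569937168 + 71876*I*√177/3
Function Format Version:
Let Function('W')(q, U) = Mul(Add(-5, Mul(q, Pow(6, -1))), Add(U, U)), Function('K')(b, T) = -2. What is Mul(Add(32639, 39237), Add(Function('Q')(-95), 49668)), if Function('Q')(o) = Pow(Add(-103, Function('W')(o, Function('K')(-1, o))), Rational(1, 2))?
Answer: Add(3569937168, Mul(Rational(71876, 3), I, Pow(177, Rational(1, 2)))) ≈ Add(3.5699e+9, Mul(3.1875e+5, I))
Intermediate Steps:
Function('W')(q, U) = Mul(2, U, Add(-5, Mul(Rational(1, 6), q))) (Function('W')(q, U) = Mul(Add(-5, Mul(q, Rational(1, 6))), Mul(2, U)) = Mul(Add(-5, Mul(Rational(1, 6), q)), Mul(2, U)) = Mul(2, U, Add(-5, Mul(Rational(1, 6), q))))
Function('Q')(o) = Pow(Add(-83, Mul(Rational(-2, 3), o)), Rational(1, 2)) (Function('Q')(o) = Pow(Add(-103, Mul(Rational(1, 3), -2, Add(-30, o))), Rational(1, 2)) = Pow(Add(-103, Add(20, Mul(Rational(-2, 3), o))), Rational(1, 2)) = Pow(Add(-83, Mul(Rational(-2, 3), o)), Rational(1, 2)))
Mul(Add(32639, 39237), Add(Function('Q')(-95), 49668)) = Mul(Add(32639, 39237), Add(Mul(Rational(1, 3), Pow(Add(-747, Mul(-6, -95)), Rational(1, 2))), 49668)) = Mul(71876, Add(Mul(Rational(1, 3), Pow(Add(-747, 570), Rational(1, 2))), 49668)) = Mul(71876, Add(Mul(Rational(1, 3), Pow(-177, Rational(1, 2))), 49668)) = Mul(71876, Add(Mul(Rational(1, 3), Mul(I, Pow(177, Rational(1, 2)))), 49668)) = Mul(71876, Add(Mul(Rational(1, 3), I, Pow(177, Rational(1, 2))), 49668)) = Mul(71876, Add(49668, Mul(Rational(1, 3), I, Pow(177, Rational(1, 2))))) = Add(3569937168, Mul(Rational(71876, 3), I, Pow(177, Rational(1, 2))))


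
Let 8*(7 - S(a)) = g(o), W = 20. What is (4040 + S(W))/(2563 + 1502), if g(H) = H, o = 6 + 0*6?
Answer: 1079/1084 ≈ 0.99539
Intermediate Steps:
o = 6 (o = 6 + 0 = 6)
S(a) = 25/4 (S(a) = 7 - 1/8*6 = 7 - 3/4 = 25/4)
(4040 + S(W))/(2563 + 1502) = (4040 + 25/4)/(2563 + 1502) = (16185/4)/4065 = (16185/4)*(1/4065) = 1079/1084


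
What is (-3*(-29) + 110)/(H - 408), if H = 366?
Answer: -197/42 ≈ -4.6905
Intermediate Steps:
(-3*(-29) + 110)/(H - 408) = (-3*(-29) + 110)/(366 - 408) = (87 + 110)/(-42) = 197*(-1/42) = -197/42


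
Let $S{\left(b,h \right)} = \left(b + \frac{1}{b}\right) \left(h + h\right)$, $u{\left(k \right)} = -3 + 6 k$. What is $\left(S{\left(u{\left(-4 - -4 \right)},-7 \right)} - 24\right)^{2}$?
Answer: $\frac{4624}{9} \approx 513.78$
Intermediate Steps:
$S{\left(b,h \right)} = 2 h \left(b + \frac{1}{b}\right)$ ($S{\left(b,h \right)} = \left(b + \frac{1}{b}\right) 2 h = 2 h \left(b + \frac{1}{b}\right)$)
$\left(S{\left(u{\left(-4 - -4 \right)},-7 \right)} - 24\right)^{2} = \left(2 \left(-7\right) \frac{1}{-3 + 6 \left(-4 - -4\right)} \left(1 + \left(-3 + 6 \left(-4 - -4\right)\right)^{2}\right) - 24\right)^{2} = \left(2 \left(-7\right) \frac{1}{-3 + 6 \left(-4 + 4\right)} \left(1 + \left(-3 + 6 \left(-4 + 4\right)\right)^{2}\right) - 24\right)^{2} = \left(2 \left(-7\right) \frac{1}{-3 + 6 \cdot 0} \left(1 + \left(-3 + 6 \cdot 0\right)^{2}\right) - 24\right)^{2} = \left(2 \left(-7\right) \frac{1}{-3 + 0} \left(1 + \left(-3 + 0\right)^{2}\right) - 24\right)^{2} = \left(2 \left(-7\right) \frac{1}{-3} \left(1 + \left(-3\right)^{2}\right) - 24\right)^{2} = \left(2 \left(-7\right) \left(- \frac{1}{3}\right) \left(1 + 9\right) - 24\right)^{2} = \left(2 \left(-7\right) \left(- \frac{1}{3}\right) 10 - 24\right)^{2} = \left(\frac{140}{3} - 24\right)^{2} = \left(\frac{68}{3}\right)^{2} = \frac{4624}{9}$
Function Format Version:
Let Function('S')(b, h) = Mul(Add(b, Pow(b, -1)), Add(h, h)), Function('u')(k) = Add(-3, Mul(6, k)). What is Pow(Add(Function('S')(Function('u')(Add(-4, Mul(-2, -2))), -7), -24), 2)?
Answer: Rational(4624, 9) ≈ 513.78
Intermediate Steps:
Function('S')(b, h) = Mul(2, h, Add(b, Pow(b, -1))) (Function('S')(b, h) = Mul(Add(b, Pow(b, -1)), Mul(2, h)) = Mul(2, h, Add(b, Pow(b, -1))))
Pow(Add(Function('S')(Function('u')(Add(-4, Mul(-2, -2))), -7), -24), 2) = Pow(Add(Mul(2, -7, Pow(Add(-3, Mul(6, Add(-4, Mul(-2, -2)))), -1), Add(1, Pow(Add(-3, Mul(6, Add(-4, Mul(-2, -2)))), 2))), -24), 2) = Pow(Add(Mul(2, -7, Pow(Add(-3, Mul(6, Add(-4, 4))), -1), Add(1, Pow(Add(-3, Mul(6, Add(-4, 4))), 2))), -24), 2) = Pow(Add(Mul(2, -7, Pow(Add(-3, Mul(6, 0)), -1), Add(1, Pow(Add(-3, Mul(6, 0)), 2))), -24), 2) = Pow(Add(Mul(2, -7, Pow(Add(-3, 0), -1), Add(1, Pow(Add(-3, 0), 2))), -24), 2) = Pow(Add(Mul(2, -7, Pow(-3, -1), Add(1, Pow(-3, 2))), -24), 2) = Pow(Add(Mul(2, -7, Rational(-1, 3), Add(1, 9)), -24), 2) = Pow(Add(Mul(2, -7, Rational(-1, 3), 10), -24), 2) = Pow(Add(Rational(140, 3), -24), 2) = Pow(Rational(68, 3), 2) = Rational(4624, 9)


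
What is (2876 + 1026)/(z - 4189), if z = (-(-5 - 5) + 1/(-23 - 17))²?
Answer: -6243200/6543199 ≈ -0.95415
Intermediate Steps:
z = 159201/1600 (z = (-1*(-10) + 1/(-40))² = (10 - 1/40)² = (399/40)² = 159201/1600 ≈ 99.501)
(2876 + 1026)/(z - 4189) = (2876 + 1026)/(159201/1600 - 4189) = 3902/(-6543199/1600) = 3902*(-1600/6543199) = -6243200/6543199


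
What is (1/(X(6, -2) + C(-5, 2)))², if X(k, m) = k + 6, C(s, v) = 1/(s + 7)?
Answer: 4/625 ≈ 0.0064000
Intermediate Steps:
C(s, v) = 1/(7 + s)
X(k, m) = 6 + k
(1/(X(6, -2) + C(-5, 2)))² = (1/((6 + 6) + 1/(7 - 5)))² = (1/(12 + 1/2))² = (1/(12 + ½))² = (1/(25/2))² = (2/25)² = 4/625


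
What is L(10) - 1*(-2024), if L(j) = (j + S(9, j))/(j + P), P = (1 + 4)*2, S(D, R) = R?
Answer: 2025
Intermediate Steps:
P = 10 (P = 5*2 = 10)
L(j) = 2*j/(10 + j) (L(j) = (j + j)/(j + 10) = (2*j)/(10 + j) = 2*j/(10 + j))
L(10) - 1*(-2024) = 2*10/(10 + 10) - 1*(-2024) = 2*10/20 + 2024 = 2*10*(1/20) + 2024 = 1 + 2024 = 2025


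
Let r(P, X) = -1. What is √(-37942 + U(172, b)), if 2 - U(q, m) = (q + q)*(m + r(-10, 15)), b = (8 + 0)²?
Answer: 2*I*√14903 ≈ 244.16*I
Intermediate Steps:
b = 64 (b = 8² = 64)
U(q, m) = 2 - 2*q*(-1 + m) (U(q, m) = 2 - (q + q)*(m - 1) = 2 - 2*q*(-1 + m))
√(-37942 + U(172, b)) = √(-37942 + (2 + 2*172 - 2*64*172)) = √(-37942 + (2 + 344 - 22016)) = √(-37942 - 21670) = √(-59612) = 2*I*√14903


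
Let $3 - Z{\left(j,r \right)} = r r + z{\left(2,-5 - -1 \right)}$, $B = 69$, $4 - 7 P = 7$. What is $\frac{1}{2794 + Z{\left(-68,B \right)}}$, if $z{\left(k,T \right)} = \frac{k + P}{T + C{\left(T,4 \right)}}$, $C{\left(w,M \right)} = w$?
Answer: $- \frac{56}{109973} \approx -0.00050922$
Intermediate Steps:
$P = - \frac{3}{7}$ ($P = \frac{4}{7} - 1 = - \frac{3}{7} \approx -0.42857$)
$z{\left(k,T \right)} = \frac{- \frac{3}{7} + k}{2 T}$ ($z{\left(k,T \right)} = \frac{k - \frac{3}{7}}{T + T} = \frac{- \frac{3}{7} + k}{2 T}$)
$Z{\left(j,r \right)} = \frac{179}{56} - r^{2}$ ($Z{\left(j,r \right)} = 3 - \left(r r + \frac{-3 + 7 \cdot 2}{14 \left(-5 - -1\right)}\right) = 3 - \left(r^{2} + \frac{-3 + 14}{14 \left(-5 + 1\right)}\right) = 3 - \left(r^{2} + \frac{1}{14} \frac{1}{-4} \cdot 11\right) = 3 - \left(r^{2} + \frac{1}{14} \left(- \frac{1}{4}\right) 11\right) = 3 - \left(r^{2} - \frac{11}{56}\right) = 3 - \left(- \frac{11}{56} + r^{2}\right) = \frac{179}{56} - r^{2}$)
$\frac{1}{2794 + Z{\left(-68,B \right)}} = \frac{1}{2794 + \left(\frac{179}{56} - 69^{2}\right)} = \frac{1}{2794 + \left(\frac{179}{56} - 4761\right)} = \frac{1}{2794 - \frac{266437}{56}} = \frac{1}{- \frac{109973}{56}} = - \frac{56}{109973}$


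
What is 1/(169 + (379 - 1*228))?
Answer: 1/320 ≈ 0.0031250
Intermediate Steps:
1/(169 + (379 - 1*228)) = 1/(169 + (379 - 228)) = 1/(169 + 151) = 1/320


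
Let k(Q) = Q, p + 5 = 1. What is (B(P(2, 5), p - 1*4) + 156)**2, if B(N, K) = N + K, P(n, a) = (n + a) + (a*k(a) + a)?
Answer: 34225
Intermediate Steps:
p = -4 (p = -5 + 1 = -4)
P(n, a) = n + a**2 + 2*a (P(n, a) = (n + a) + (a*a + a) = (a + n) + (a**2 + a) = (a + n) + (a + a**2) = n + a**2 + 2*a)
B(N, K) = K + N
(B(P(2, 5), p - 1*4) + 156)**2 = (((-4 - 1*4) + (2 + 5**2 + 2*5)) + 156)**2 = (((-4 - 4) + (2 + 25 + 10)) + 156)**2 = ((-8 + 37) + 156)**2 = (29 + 156)**2 = 185**2 = 34225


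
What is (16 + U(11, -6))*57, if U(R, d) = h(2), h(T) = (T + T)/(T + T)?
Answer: 969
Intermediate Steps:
h(T) = 1 (h(T) = (2*T)/((2*T)) = (2*T)*(1/(2*T)) = 1)
U(R, d) = 1
(16 + U(11, -6))*57 = (16 + 1)*57 = 17*57 = 969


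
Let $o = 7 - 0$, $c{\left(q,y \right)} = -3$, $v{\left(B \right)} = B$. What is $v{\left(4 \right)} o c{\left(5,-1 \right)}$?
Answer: $-84$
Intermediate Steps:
$o = 7$ ($o = 7 + 0 = 7$)
$v{\left(4 \right)} o c{\left(5,-1 \right)} = 4 \cdot 7 \left(-3\right) = 28 \left(-3\right) = -84$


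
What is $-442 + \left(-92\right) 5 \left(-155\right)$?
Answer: $70858$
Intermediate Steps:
$-442 + \left(-92\right) 5 \left(-155\right) = -442 - -71300 = -442 + 71300 = 70858$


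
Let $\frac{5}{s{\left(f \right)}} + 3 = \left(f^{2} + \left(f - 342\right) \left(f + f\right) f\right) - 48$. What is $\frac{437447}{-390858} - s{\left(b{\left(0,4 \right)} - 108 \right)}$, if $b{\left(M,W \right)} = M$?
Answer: $- \frac{509673511211}{455392434094} \approx -1.1192$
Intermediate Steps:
$s{\left(f \right)} = \frac{5}{-51 + f^{2} + 2 f^{2} \left(-342 + f\right)}$ ($s{\left(f \right)} = \frac{5}{-3 - \left(48 - f^{2} - \left(f - 342\right) \left(f + f\right) f\right)} = \frac{5}{-3 - \left(48 - f^{2} - \left(-342 + f\right) 2 f f\right)} = \frac{5}{-3 - \left(48 - f^{2} - 2 f \left(-342 + f\right) f\right)} = \frac{5}{-3 - \left(48 - f^{2} - 2 f^{2} \left(-342 + f\right)\right)} = \frac{5}{-3 + \left(-48 + f^{2} + 2 f^{2} \left(-342 + f\right)\right)} = \frac{5}{-51 + f^{2} + 2 f^{2} \left(-342 + f\right)}$)
$\frac{437447}{-390858} - s{\left(b{\left(0,4 \right)} - 108 \right)} = \frac{437447}{-390858} - \frac{5}{-51 - 683 \left(0 - 108\right)^{2} + 2 \left(0 - 108\right)^{3}} = 437447 \left(- \frac{1}{390858}\right) - \frac{5}{-51 - 683 \left(0 - 108\right)^{2} + 2 \left(0 - 108\right)^{3}} = - \frac{437447}{390858} - \frac{5}{-51 - 683 \left(-108\right)^{2} + 2 \left(-108\right)^{3}} = - \frac{437447}{390858} - \frac{5}{-51 - 7966512 + 2 \left(-1259712\right)} = - \frac{437447}{390858} - \frac{5}{-51 - 7966512 - 2519424} = - \frac{437447}{390858} - \frac{5}{-10485987} = - \frac{437447}{390858} - 5 \left(- \frac{1}{10485987}\right) = - \frac{437447}{390858} - - \frac{5}{10485987} = - \frac{437447}{390858} + \frac{5}{10485987} = - \frac{509673511211}{455392434094}$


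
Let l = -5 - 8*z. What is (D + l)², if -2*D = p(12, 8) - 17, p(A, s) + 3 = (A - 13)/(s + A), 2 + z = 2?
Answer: 40401/1600 ≈ 25.251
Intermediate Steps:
z = 0 (z = -2 + 2 = 0)
p(A, s) = -3 + (-13 + A)/(A + s) (p(A, s) = -3 + (A - 13)/(s + A) = -3 + (-13 + A)/(A + s))
D = 401/40 (D = -((-13 - 3*8 - 2*12)/(12 + 8) - 17)/2 = -((-13 - 24 - 24)/20 - 17)/2 = -((1/20)*(-61) - 17)/2 = -(-61/20 - 17)/2 = -½*(-401/20) = 401/40 ≈ 10.025)
l = -5 (l = -5 - 8*0 = -5 + 0 = -5)
(D + l)² = (401/40 - 5)² = (201/40)² = 40401/1600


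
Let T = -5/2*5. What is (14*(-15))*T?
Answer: 2625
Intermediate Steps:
T = -25/2 (T = -5*½*5 = -5/2*5 = -25/2 ≈ -12.500)
(14*(-15))*T = (14*(-15))*(-25/2) = -210*(-25/2) = 2625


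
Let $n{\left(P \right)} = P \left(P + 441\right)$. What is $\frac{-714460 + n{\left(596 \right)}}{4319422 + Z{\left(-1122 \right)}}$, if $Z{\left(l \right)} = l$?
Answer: $- \frac{24102}{1079575} \approx -0.022325$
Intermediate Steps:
$n{\left(P \right)} = P \left(441 + P\right)$
$\frac{-714460 + n{\left(596 \right)}}{4319422 + Z{\left(-1122 \right)}} = \frac{-714460 + 596 \left(441 + 596\right)}{4319422 - 1122} = \frac{-714460 + 596 \cdot 1037}{4318300} = \left(-714460 + 618052\right) \frac{1}{4318300} = \left(-96408\right) \frac{1}{4318300} = - \frac{24102}{1079575}$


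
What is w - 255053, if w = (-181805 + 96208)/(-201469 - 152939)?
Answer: -90392738027/354408 ≈ -2.5505e+5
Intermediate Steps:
w = 85597/354408 (w = -85597/(-354408) = -85597*(-1/354408) = 85597/354408 ≈ 0.24152)
w - 255053 = 85597/354408 - 255053 = -90392738027/354408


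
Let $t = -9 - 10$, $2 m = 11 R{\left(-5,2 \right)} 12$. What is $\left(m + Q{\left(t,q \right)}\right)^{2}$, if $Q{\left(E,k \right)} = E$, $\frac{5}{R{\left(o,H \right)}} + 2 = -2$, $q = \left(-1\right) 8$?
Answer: $\frac{41209}{4} \approx 10302.0$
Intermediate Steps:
$q = -8$
$R{\left(o,H \right)} = - \frac{5}{4}$ ($R{\left(o,H \right)} = \frac{5}{-2 - 2} = \frac{5}{-4} = 5 \left(- \frac{1}{4}\right) = - \frac{5}{4}$)
$m = - \frac{165}{2}$ ($m = \frac{11 \left(- \frac{5}{4}\right) 12}{2} = \frac{\left(- \frac{55}{4}\right) 12}{2} = \frac{1}{2} \left(-165\right) = - \frac{165}{2} \approx -82.5$)
$t = -19$ ($t = -9 - 10 = -19$)
$\left(m + Q{\left(t,q \right)}\right)^{2} = \left(- \frac{165}{2} - 19\right)^{2} = \left(- \frac{203}{2}\right)^{2} = \frac{41209}{4}$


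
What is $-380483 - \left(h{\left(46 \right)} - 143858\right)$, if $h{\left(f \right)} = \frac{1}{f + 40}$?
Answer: $- \frac{20349751}{86} \approx -2.3663 \cdot 10^{5}$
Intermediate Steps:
$h{\left(f \right)} = \frac{1}{40 + f}$
$-380483 - \left(h{\left(46 \right)} - 143858\right) = -380483 - \left(\frac{1}{40 + 46} - 143858\right) = -380483 - \left(\frac{1}{86} - 143858\right) = -380483 - - \frac{12371787}{86} = -380483 + \frac{12371787}{86} = - \frac{20349751}{86}$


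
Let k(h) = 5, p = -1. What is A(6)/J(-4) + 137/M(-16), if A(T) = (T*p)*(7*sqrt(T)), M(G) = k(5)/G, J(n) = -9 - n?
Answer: -2192/5 + 42*sqrt(6)/5 ≈ -417.82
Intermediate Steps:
M(G) = 5/G
A(T) = -7*T**(3/2) (A(T) = (T*(-1))*(7*sqrt(T)) = (-T)*(7*sqrt(T)) = -7*T**(3/2))
A(6)/J(-4) + 137/M(-16) = (-42*sqrt(6))/(-9 - 1*(-4)) + 137/((5/(-16))) = (-42*sqrt(6))/(-9 + 4) + 137/((5*(-1/16))) = -42*sqrt(6)/(-5) + 137/(-5/16) = -42*sqrt(6)*(-1/5) + 137*(-16/5) = 42*sqrt(6)/5 - 2192/5 = -2192/5 + 42*sqrt(6)/5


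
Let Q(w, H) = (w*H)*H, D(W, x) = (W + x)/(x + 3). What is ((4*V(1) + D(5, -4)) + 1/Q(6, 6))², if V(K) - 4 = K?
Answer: 16851025/46656 ≈ 361.18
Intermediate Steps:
D(W, x) = (W + x)/(3 + x)
V(K) = 4 + K
Q(w, H) = w*H² (Q(w, H) = (H*w)*H = w*H²)
((4*V(1) + D(5, -4)) + 1/Q(6, 6))² = ((4*(4 + 1) + (5 - 4)/(3 - 4)) + 1/(6*6²))² = ((4*5 + 1/(-1)) + 1/(6*36))² = ((20 - 1*1) + 1/216)² = ((20 - 1) + 1/216)² = (19 + 1/216)² = (4105/216)² = 16851025/46656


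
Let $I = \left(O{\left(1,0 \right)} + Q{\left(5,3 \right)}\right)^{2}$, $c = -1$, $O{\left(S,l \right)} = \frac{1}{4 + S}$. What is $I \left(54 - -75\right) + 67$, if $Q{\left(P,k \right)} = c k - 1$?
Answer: $\frac{48244}{25} \approx 1929.8$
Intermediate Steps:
$Q{\left(P,k \right)} = -1 - k$ ($Q{\left(P,k \right)} = - k - 1 = -1 - k$)
$I = \frac{361}{25}$ ($I = \left(\frac{1}{4 + 1} - 4\right)^{2} = \left(\frac{1}{5} - 4\right)^{2} = \left(- \frac{19}{5}\right)^{2} = \frac{361}{25} \approx 14.44$)
$I \left(54 - -75\right) + 67 = \frac{361 \left(54 - -75\right)}{25} + 67 = \frac{361 \left(54 + 75\right)}{25} + 67 = \frac{361}{25} \cdot 129 + 67 = \frac{46569}{25} + 67 = \frac{48244}{25}$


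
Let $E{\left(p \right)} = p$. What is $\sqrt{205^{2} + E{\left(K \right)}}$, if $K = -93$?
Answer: $2 \sqrt{10483} \approx 204.77$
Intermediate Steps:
$\sqrt{205^{2} + E{\left(K \right)}} = \sqrt{205^{2} - 93} = \sqrt{42025 - 93} = \sqrt{41932} = 2 \sqrt{10483}$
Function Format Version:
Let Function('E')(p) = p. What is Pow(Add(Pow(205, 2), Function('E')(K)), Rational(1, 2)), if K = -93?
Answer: Mul(2, Pow(10483, Rational(1, 2))) ≈ 204.77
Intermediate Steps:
Pow(Add(Pow(205, 2), Function('E')(K)), Rational(1, 2)) = Pow(Add(Pow(205, 2), -93), Rational(1, 2)) = Pow(Add(42025, -93), Rational(1, 2)) = Pow(41932, Rational(1, 2)) = Mul(2, Pow(10483, Rational(1, 2)))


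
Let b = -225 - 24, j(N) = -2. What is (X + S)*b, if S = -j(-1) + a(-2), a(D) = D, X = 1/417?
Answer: -83/139 ≈ -0.59712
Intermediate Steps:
X = 1/417 ≈ 0.0023981
b = -249
S = 0 (S = -1*(-2) - 2 = 2 - 2 = 0)
(X + S)*b = (1/417 + 0)*(-249) = (1/417)*(-249) = -83/139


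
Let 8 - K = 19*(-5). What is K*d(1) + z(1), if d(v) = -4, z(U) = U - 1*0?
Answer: -411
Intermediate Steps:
z(U) = U (z(U) = U + 0 = U)
K = 103 (K = 8 - 19*(-5) = 8 - 1*(-95) = 8 + 95 = 103)
K*d(1) + z(1) = 103*(-4) + 1 = -412 + 1 = -411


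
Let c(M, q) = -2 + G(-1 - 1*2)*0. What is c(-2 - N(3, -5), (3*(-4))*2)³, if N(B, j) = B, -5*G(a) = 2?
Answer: -8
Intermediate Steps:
G(a) = -⅖ (G(a) = -⅕*2 = -⅖)
c(M, q) = -2 (c(M, q) = -2 - ⅖*0 = -2 + 0 = -2)
c(-2 - N(3, -5), (3*(-4))*2)³ = (-2)³ = -8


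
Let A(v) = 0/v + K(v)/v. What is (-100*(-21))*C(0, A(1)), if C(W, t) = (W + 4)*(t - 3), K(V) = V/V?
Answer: -16800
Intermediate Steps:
K(V) = 1
A(v) = 1/v (A(v) = 0/v + 1/v = 0 + 1/v = 1/v)
C(W, t) = (-3 + t)*(4 + W) (C(W, t) = (4 + W)*(-3 + t) = (-3 + t)*(4 + W))
(-100*(-21))*C(0, A(1)) = (-100*(-21))*(-12 - 3*0 + 4/1 + 0/1) = 2100*(-12 + 0 + 4*1 + 0*1) = 2100*(-12 + 0 + 4 + 0) = 2100*(-8) = -16800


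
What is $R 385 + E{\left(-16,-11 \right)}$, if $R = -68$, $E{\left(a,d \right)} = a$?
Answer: $-26196$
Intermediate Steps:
$R 385 + E{\left(-16,-11 \right)} = \left(-68\right) 385 - 16 = -26180 - 16 = -26196$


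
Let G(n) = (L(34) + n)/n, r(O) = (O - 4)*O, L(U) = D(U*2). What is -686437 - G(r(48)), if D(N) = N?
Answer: -362439281/528 ≈ -6.8644e+5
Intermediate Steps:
L(U) = 2*U (L(U) = U*2 = 2*U)
r(O) = O*(-4 + O) (r(O) = (-4 + O)*O = O*(-4 + O))
G(n) = (68 + n)/n (G(n) = (2*34 + n)/n = (68 + n)/n)
-686437 - G(r(48)) = -686437 - (68 + 48*(-4 + 48))/(48*(-4 + 48)) = -686437 - (68 + 48*44)/(48*44) = -686437 - (68 + 2112)/2112 = -686437 - 2180/2112 = -686437 - 1*545/528 = -686437 - 545/528 = -362439281/528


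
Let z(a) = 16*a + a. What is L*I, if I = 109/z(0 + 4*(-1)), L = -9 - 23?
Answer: 872/17 ≈ 51.294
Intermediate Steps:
z(a) = 17*a
L = -32
I = -109/68 (I = 109/((17*(0 + 4*(-1)))) = 109/((17*(0 - 4))) = 109/((17*(-4))) = 109/(-68) = 109*(-1/68) = -109/68 ≈ -1.6029)
L*I = -32*(-109/68) = 872/17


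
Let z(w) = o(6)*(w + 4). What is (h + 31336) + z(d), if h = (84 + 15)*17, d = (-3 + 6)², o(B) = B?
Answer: 33097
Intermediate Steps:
d = 9 (d = 3² = 9)
z(w) = 24 + 6*w (z(w) = 6*(w + 4) = 6*(4 + w) = 24 + 6*w)
h = 1683 (h = 99*17 = 1683)
(h + 31336) + z(d) = (1683 + 31336) + (24 + 6*9) = 33019 + (24 + 54) = 33019 + 78 = 33097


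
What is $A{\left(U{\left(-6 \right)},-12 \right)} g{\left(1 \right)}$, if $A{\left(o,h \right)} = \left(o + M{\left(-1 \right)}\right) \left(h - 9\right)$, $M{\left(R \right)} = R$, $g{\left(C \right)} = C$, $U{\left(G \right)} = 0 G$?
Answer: $21$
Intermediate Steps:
$U{\left(G \right)} = 0$
$A{\left(o,h \right)} = \left(-1 + o\right) \left(-9 + h\right)$ ($A{\left(o,h \right)} = \left(o - 1\right) \left(h - 9\right) = \left(-1 + o\right) \left(-9 + h\right)$)
$A{\left(U{\left(-6 \right)},-12 \right)} g{\left(1 \right)} = \left(9 - -12 - 0 - 0\right) 1 = \left(9 + 12 + 0 + 0\right) 1 = 21 \cdot 1 = 21$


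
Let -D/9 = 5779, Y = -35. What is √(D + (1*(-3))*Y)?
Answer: I*√51906 ≈ 227.83*I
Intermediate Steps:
D = -52011 (D = -9*5779 = -52011)
√(D + (1*(-3))*Y) = √(-52011 + (1*(-3))*(-35)) = √(-52011 - 3*(-35)) = √(-52011 + 105) = √(-51906) = I*√51906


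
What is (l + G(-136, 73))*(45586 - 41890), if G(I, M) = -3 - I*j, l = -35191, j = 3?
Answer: -128569056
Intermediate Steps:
G(I, M) = -3 - 3*I (G(I, M) = -3 - I*3 = -3 - 3*I)
(l + G(-136, 73))*(45586 - 41890) = (-35191 + (-3 - 3*(-136)))*(45586 - 41890) = (-35191 + (-3 + 408))*3696 = (-35191 + 405)*3696 = -34786*3696 = -128569056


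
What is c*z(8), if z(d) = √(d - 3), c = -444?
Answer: -444*√5 ≈ -992.81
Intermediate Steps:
z(d) = √(-3 + d)
c*z(8) = -444*√(-3 + 8) = -444*√5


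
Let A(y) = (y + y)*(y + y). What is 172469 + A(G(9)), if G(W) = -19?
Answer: 173913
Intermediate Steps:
A(y) = 4*y**2 (A(y) = (2*y)*(2*y) = 4*y**2)
172469 + A(G(9)) = 172469 + 4*(-19)**2 = 172469 + 4*361 = 172469 + 1444 = 173913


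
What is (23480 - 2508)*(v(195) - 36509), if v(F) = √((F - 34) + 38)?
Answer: -765666748 + 20972*√199 ≈ -7.6537e+8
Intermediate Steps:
v(F) = √(4 + F) (v(F) = √((-34 + F) + 38) = √(4 + F))
(23480 - 2508)*(v(195) - 36509) = (23480 - 2508)*(√(4 + 195) - 36509) = 20972*(√199 - 36509) = 20972*(-36509 + √199) = -765666748 + 20972*√199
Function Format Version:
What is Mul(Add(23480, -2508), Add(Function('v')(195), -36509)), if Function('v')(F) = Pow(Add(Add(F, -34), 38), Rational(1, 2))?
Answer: Add(-765666748, Mul(20972, Pow(199, Rational(1, 2)))) ≈ -7.6537e+8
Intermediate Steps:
Function('v')(F) = Pow(Add(4, F), Rational(1, 2)) (Function('v')(F) = Pow(Add(Add(-34, F), 38), Rational(1, 2)) = Pow(Add(4, F), Rational(1, 2)))
Mul(Add(23480, -2508), Add(Function('v')(195), -36509)) = Mul(Add(23480, -2508), Add(Pow(Add(4, 195), Rational(1, 2)), -36509)) = Mul(20972, Add(Pow(199, Rational(1, 2)), -36509)) = Mul(20972, Add(-36509, Pow(199, Rational(1, 2)))) = Add(-765666748, Mul(20972, Pow(199, Rational(1, 2))))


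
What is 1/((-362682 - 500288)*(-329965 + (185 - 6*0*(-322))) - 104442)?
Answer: 1/284590142158 ≈ 3.5138e-12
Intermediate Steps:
1/((-362682 - 500288)*(-329965 + (185 - 6*0*(-322))) - 104442) = 1/(-862970*(-329965 + (185 + 0*(-322))) - 104442) = 1/(-862970*(-329965 + (185 + 0)) - 104442) = 1/(-862970*(-329965 + 185) - 104442) = 1/(-862970*(-329780) - 104442) = 1/(284590246600 - 104442) = 1/284590142158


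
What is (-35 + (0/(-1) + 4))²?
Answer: 961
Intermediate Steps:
(-35 + (0/(-1) + 4))² = (-35 + (-1*0 + 4))² = (-35 + (0 + 4))² = (-35 + 4)² = (-31)² = 961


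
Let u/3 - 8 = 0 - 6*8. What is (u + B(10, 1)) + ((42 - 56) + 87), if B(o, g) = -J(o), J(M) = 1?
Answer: -48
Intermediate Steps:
u = -120 (u = 24 + 3*(0 - 6*8) = 24 + 3*(0 - 48) = 24 + 3*(-48) = 24 - 144 = -120)
B(o, g) = -1 (B(o, g) = -1*1 = -1)
(u + B(10, 1)) + ((42 - 56) + 87) = (-120 - 1) + ((42 - 56) + 87) = -121 + (-14 + 87) = -121 + 73 = -48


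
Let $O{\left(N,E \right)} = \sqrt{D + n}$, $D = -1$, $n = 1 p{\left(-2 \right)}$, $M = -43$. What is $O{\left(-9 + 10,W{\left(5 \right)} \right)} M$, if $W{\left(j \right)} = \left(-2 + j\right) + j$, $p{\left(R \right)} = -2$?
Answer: $- 43 i \sqrt{3} \approx - 74.478 i$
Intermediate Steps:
$n = -2$ ($n = 1 \left(-2\right) = -2$)
$W{\left(j \right)} = -2 + 2 j$
$O{\left(N,E \right)} = i \sqrt{3}$ ($O{\left(N,E \right)} = \sqrt{-1 - 2} = \sqrt{-3} = i \sqrt{3}$)
$O{\left(-9 + 10,W{\left(5 \right)} \right)} M = i \sqrt{3} \left(-43\right) = - 43 i \sqrt{3}$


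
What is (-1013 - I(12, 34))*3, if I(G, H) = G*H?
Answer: -4263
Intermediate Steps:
(-1013 - I(12, 34))*3 = (-1013 - 12*34)*3 = (-1013 - 1*408)*3 = (-1013 - 408)*3 = -1421*3 = -4263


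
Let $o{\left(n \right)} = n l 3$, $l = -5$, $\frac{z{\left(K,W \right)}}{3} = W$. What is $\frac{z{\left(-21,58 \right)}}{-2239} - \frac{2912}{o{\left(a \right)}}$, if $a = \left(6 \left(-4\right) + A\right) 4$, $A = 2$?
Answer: $- \frac{843706}{369435} \approx -2.2838$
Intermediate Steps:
$z{\left(K,W \right)} = 3 W$
$a = -88$ ($a = \left(6 \left(-4\right) + 2\right) 4 = \left(-24 + 2\right) 4 = \left(-22\right) 4 = -88$)
$o{\left(n \right)} = - 15 n$ ($o{\left(n \right)} = n \left(-5\right) 3 = - 5 n 3 = - 15 n$)
$\frac{z{\left(-21,58 \right)}}{-2239} - \frac{2912}{o{\left(a \right)}} = \frac{3 \cdot 58}{-2239} - \frac{2912}{\left(-15\right) \left(-88\right)} = 174 \left(- \frac{1}{2239}\right) - \frac{2912}{1320} = - \frac{174}{2239} - \frac{364}{165} = - \frac{843706}{369435}$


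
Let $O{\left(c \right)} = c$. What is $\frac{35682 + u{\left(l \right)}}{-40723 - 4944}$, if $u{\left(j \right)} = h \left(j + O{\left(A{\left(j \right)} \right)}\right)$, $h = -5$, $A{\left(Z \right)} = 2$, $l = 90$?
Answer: $- \frac{35222}{45667} \approx -0.77128$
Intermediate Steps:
$u{\left(j \right)} = -10 - 5 j$ ($u{\left(j \right)} = - 5 \left(j + 2\right) = - 5 \left(2 + j\right) = -10 - 5 j$)
$\frac{35682 + u{\left(l \right)}}{-40723 - 4944} = \frac{35682 - 460}{-40723 - 4944} = \frac{35682 - 460}{-45667} = \left(35682 - 460\right) \left(- \frac{1}{45667}\right) = 35222 \left(- \frac{1}{45667}\right) = - \frac{35222}{45667}$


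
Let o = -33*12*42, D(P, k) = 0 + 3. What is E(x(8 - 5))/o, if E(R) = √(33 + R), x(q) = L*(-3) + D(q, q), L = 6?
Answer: -√2/5544 ≈ -0.00025509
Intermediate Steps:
D(P, k) = 3
o = -16632 (o = -396*42 = -16632)
x(q) = -15 (x(q) = 6*(-3) + 3 = -18 + 3 = -15)
E(x(8 - 5))/o = √(33 - 15)/(-16632) = √18*(-1/16632) = (3*√2)*(-1/16632) = -√2/5544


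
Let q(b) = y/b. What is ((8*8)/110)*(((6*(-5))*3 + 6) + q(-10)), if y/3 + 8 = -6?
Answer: -12768/275 ≈ -46.429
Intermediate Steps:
y = -42 (y = -24 + 3*(-6) = -24 - 18 = -42)
q(b) = -42/b
((8*8)/110)*(((6*(-5))*3 + 6) + q(-10)) = ((8*8)/110)*(((6*(-5))*3 + 6) - 42/(-10)) = (64*(1/110))*((-30*3 + 6) - 42*(-⅒)) = 32*((-90 + 6) + 21/5)/55 = 32*(-84 + 21/5)/55 = (32/55)*(-399/5) = -12768/275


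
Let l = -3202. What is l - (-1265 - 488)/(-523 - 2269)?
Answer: -8941737/2792 ≈ -3202.6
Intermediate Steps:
l - (-1265 - 488)/(-523 - 2269) = -3202 - (-1265 - 488)/(-523 - 2269) = -3202 - (-1753)/(-2792) = -3202 - (-1753)*(-1)/2792 = -3202 - 1*1753/2792 = -3202 - 1753/2792 = -8941737/2792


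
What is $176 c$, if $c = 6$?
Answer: $1056$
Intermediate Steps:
$176 c = 176 \cdot 6 = 1056$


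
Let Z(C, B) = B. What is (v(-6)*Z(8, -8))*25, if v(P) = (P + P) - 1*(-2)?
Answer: 2000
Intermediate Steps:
v(P) = 2 + 2*P (v(P) = 2*P + 2 = 2 + 2*P)
(v(-6)*Z(8, -8))*25 = ((2 + 2*(-6))*(-8))*25 = ((2 - 12)*(-8))*25 = -10*(-8)*25 = 80*25 = 2000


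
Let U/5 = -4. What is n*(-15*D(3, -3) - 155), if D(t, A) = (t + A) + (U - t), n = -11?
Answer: -2090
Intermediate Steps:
U = -20 (U = 5*(-4) = -20)
D(t, A) = -20 + A (D(t, A) = (t + A) + (-20 - t) = (A + t) + (-20 - t) = -20 + A)
n*(-15*D(3, -3) - 155) = -11*(-15*(-20 - 3) - 155) = -11*(-15*(-23) - 155) = -11*(345 - 155) = -11*190 = -2090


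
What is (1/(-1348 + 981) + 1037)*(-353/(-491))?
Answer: 134344034/180197 ≈ 745.54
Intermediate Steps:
(1/(-1348 + 981) + 1037)*(-353/(-491)) = (1/(-367) + 1037)*(-353*(-1/491)) = (-1/367 + 1037)*(353/491) = (380578/367)*(353/491) = 134344034/180197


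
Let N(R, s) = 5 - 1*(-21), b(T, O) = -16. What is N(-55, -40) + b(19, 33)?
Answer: 10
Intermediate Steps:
N(R, s) = 26 (N(R, s) = 5 + 21 = 26)
N(-55, -40) + b(19, 33) = 26 - 16 = 10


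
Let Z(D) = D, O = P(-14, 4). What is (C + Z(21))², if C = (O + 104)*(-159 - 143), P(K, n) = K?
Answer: 737611281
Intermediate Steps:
O = -14
C = -27180 (C = (-14 + 104)*(-159 - 143) = 90*(-302) = -27180)
(C + Z(21))² = (-27180 + 21)² = (-27159)² = 737611281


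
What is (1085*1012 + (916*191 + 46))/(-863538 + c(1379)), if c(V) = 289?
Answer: -1273022/863249 ≈ -1.4747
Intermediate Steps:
(1085*1012 + (916*191 + 46))/(-863538 + c(1379)) = (1085*1012 + (916*191 + 46))/(-863538 + 289) = (1098020 + (174956 + 46))/(-863249) = (1098020 + 175002)*(-1/863249) = 1273022*(-1/863249) = -1273022/863249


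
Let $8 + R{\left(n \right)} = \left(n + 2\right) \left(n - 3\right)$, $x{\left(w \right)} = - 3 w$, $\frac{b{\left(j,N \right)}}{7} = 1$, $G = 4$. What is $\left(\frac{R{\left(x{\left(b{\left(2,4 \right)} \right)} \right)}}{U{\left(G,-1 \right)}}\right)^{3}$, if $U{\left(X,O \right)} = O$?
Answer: $-89915392$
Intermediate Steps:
$b{\left(j,N \right)} = 7$ ($b{\left(j,N \right)} = 7 \cdot 1 = 7$)
$R{\left(n \right)} = -8 + \left(-3 + n\right) \left(2 + n\right)$ ($R{\left(n \right)} = -8 + \left(n + 2\right) \left(n - 3\right) = -8 + \left(2 + n\right) \left(-3 + n\right) = -8 + \left(-3 + n\right) \left(2 + n\right)$)
$\left(\frac{R{\left(x{\left(b{\left(2,4 \right)} \right)} \right)}}{U{\left(G,-1 \right)}}\right)^{3} = \left(\frac{-14 + \left(\left(-3\right) 7\right)^{2} - \left(-3\right) 7}{-1}\right)^{3} = \left(\left(-14 + \left(-21\right)^{2} - -21\right) \left(-1\right)\right)^{3} = \left(\left(-14 + 441 + 21\right) \left(-1\right)\right)^{3} = \left(448 \left(-1\right)\right)^{3} = \left(-448\right)^{3} = -89915392$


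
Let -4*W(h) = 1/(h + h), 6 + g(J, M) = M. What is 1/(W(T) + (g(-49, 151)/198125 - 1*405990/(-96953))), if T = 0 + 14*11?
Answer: 4733051554000/19819241994159 ≈ 0.23881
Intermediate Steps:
g(J, M) = -6 + M
T = 154 (T = 0 + 154 = 154)
W(h) = -1/(8*h) (W(h) = -1/(4*(h + h)) = -1/(2*h)/4 = -1/(8*h))
1/(W(T) + (g(-49, 151)/198125 - 1*405990/(-96953))) = 1/(-1/8/154 + ((-6 + 151)/198125 - 1*405990/(-96953))) = 1/(-1/8*1/154 + (145*(1/198125) - 405990*(-1/96953))) = 1/(-1/1232 + (29/39625 + 405990/96953)) = 1/(-1/1232 + 16090165387/3841762625) = 1/(19819241994159/4733051554000) = 4733051554000/19819241994159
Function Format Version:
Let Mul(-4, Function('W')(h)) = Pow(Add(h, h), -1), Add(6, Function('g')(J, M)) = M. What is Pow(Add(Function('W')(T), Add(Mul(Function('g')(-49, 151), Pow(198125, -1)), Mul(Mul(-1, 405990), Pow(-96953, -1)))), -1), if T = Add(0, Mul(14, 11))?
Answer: Rational(4733051554000, 19819241994159) ≈ 0.23881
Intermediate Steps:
Function('g')(J, M) = Add(-6, M)
T = 154 (T = Add(0, 154) = 154)
Function('W')(h) = Mul(Rational(-1, 8), Pow(h, -1)) (Function('W')(h) = Mul(Rational(-1, 4), Pow(Add(h, h), -1)) = Mul(Rational(-1, 4), Pow(Mul(2, h), -1)) = Mul(Rational(-1, 4), Mul(Rational(1, 2), Pow(h, -1))) = Mul(Rational(-1, 8), Pow(h, -1)))
Pow(Add(Function('W')(T), Add(Mul(Function('g')(-49, 151), Pow(198125, -1)), Mul(Mul(-1, 405990), Pow(-96953, -1)))), -1) = Pow(Add(Mul(Rational(-1, 8), Pow(154, -1)), Add(Mul(Add(-6, 151), Pow(198125, -1)), Mul(Mul(-1, 405990), Pow(-96953, -1)))), -1) = Pow(Add(Mul(Rational(-1, 8), Rational(1, 154)), Add(Mul(145, Rational(1, 198125)), Mul(-405990, Rational(-1, 96953)))), -1) = Pow(Add(Rational(-1, 1232), Add(Rational(29, 39625), Rational(405990, 96953))), -1) = Pow(Add(Rational(-1, 1232), Rational(16090165387, 3841762625)), -1) = Pow(Rational(19819241994159, 4733051554000), -1) = Rational(4733051554000, 19819241994159)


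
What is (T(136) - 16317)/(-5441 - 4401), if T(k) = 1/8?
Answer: 130535/78736 ≈ 1.6579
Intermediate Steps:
T(k) = ⅛
(T(136) - 16317)/(-5441 - 4401) = (⅛ - 16317)/(-5441 - 4401) = -130535/8/(-9842) = -130535/8*(-1/9842) = 130535/78736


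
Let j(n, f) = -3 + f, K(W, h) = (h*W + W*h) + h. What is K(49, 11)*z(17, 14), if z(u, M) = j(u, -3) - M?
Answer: -21780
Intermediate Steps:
K(W, h) = h + 2*W*h (K(W, h) = (W*h + W*h) + h = 2*W*h + h = h + 2*W*h)
z(u, M) = -6 - M (z(u, M) = (-3 - 3) - M = -6 - M)
K(49, 11)*z(17, 14) = (11*(1 + 2*49))*(-6 - 1*14) = (11*(1 + 98))*(-6 - 14) = (11*99)*(-20) = 1089*(-20) = -21780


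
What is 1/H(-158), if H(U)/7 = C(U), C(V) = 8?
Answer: 1/56 ≈ 0.017857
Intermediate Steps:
H(U) = 56 (H(U) = 7*8 = 56)
1/H(-158) = 1/56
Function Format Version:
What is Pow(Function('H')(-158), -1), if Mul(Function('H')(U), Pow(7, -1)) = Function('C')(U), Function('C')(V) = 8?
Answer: Rational(1, 56) ≈ 0.017857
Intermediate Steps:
Function('H')(U) = 56 (Function('H')(U) = Mul(7, 8) = 56)
Pow(Function('H')(-158), -1) = Pow(56, -1) = Rational(1, 56)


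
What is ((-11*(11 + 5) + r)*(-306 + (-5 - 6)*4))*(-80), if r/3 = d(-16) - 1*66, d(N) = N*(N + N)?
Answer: 32536000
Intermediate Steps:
d(N) = 2*N**2 (d(N) = N*(2*N) = 2*N**2)
r = 1338 (r = 3*(2*(-16)**2 - 1*66) = 3*(2*256 - 66) = 3*(512 - 66) = 3*446 = 1338)
((-11*(11 + 5) + r)*(-306 + (-5 - 6)*4))*(-80) = ((-11*(11 + 5) + 1338)*(-306 + (-5 - 6)*4))*(-80) = ((-11*16 + 1338)*(-306 - 11*4))*(-80) = ((-176 + 1338)*(-306 - 44))*(-80) = (1162*(-350))*(-80) = -406700*(-80) = 32536000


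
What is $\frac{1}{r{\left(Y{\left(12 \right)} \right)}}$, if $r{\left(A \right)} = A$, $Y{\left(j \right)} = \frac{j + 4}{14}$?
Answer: $\frac{7}{8} \approx 0.875$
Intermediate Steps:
$Y{\left(j \right)} = \frac{2}{7} + \frac{j}{14}$ ($Y{\left(j \right)} = \left(4 + j\right) \frac{1}{14} = \frac{2}{7} + \frac{j}{14}$)
$\frac{1}{r{\left(Y{\left(12 \right)} \right)}} = \frac{1}{\frac{2}{7} + \frac{1}{14} \cdot 12} = \frac{1}{\frac{2}{7} + \frac{6}{7}} = \frac{1}{\frac{8}{7}} = \frac{7}{8}$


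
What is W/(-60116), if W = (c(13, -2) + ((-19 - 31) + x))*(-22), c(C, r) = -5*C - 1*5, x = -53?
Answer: -1903/30058 ≈ -0.063311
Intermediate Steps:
c(C, r) = -5 - 5*C (c(C, r) = -5*C - 5 = -5 - 5*C)
W = 3806 (W = ((-5 - 5*13) + ((-19 - 31) - 53))*(-22) = ((-5 - 65) + (-50 - 53))*(-22) = (-70 - 103)*(-22) = -173*(-22) = 3806)
W/(-60116) = 3806/(-60116) = 3806*(-1/60116) = -1903/30058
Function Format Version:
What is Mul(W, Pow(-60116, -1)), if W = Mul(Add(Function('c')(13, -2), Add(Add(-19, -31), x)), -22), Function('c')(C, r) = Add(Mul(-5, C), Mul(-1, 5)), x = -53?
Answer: Rational(-1903, 30058) ≈ -0.063311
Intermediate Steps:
Function('c')(C, r) = Add(-5, Mul(-5, C)) (Function('c')(C, r) = Add(Mul(-5, C), -5) = Add(-5, Mul(-5, C)))
W = 3806 (W = Mul(Add(Add(-5, Mul(-5, 13)), Add(Add(-19, -31), -53)), -22) = Mul(Add(Add(-5, -65), Add(-50, -53)), -22) = Mul(Add(-70, -103), -22) = Mul(-173, -22) = 3806)
Mul(W, Pow(-60116, -1)) = Mul(3806, Pow(-60116, -1)) = Mul(3806, Rational(-1, 60116)) = Rational(-1903, 30058)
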